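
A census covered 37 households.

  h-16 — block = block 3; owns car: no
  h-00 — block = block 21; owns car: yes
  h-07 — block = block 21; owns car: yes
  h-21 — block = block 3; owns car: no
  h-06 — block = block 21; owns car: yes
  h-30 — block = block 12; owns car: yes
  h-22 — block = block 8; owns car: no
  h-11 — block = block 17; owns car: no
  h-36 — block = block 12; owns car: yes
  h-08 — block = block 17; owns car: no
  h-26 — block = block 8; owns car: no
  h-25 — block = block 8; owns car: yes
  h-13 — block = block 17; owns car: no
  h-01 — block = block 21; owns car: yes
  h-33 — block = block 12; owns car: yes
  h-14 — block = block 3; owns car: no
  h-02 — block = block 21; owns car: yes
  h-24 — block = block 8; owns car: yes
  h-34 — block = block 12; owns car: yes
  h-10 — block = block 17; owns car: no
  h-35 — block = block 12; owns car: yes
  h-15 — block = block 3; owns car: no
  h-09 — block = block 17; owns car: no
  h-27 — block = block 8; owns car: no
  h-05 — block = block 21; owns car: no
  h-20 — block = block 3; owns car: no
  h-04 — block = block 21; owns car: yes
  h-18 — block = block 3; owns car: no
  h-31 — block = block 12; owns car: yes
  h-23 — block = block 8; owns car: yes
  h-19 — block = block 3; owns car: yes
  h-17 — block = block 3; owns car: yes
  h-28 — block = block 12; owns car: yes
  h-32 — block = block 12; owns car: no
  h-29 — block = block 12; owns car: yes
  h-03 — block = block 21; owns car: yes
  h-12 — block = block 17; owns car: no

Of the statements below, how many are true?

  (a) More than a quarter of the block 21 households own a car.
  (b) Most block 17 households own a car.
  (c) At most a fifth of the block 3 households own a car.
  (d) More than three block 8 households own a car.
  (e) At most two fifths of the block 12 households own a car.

(a) block 21: |A| = 8, |A ∩ B| = 7; needs |A ∩ B| / |A| > 1/4 — true.
(b) block 17: |A| = 6, |A ∩ B| = 0; needs |A ∩ B| > |A ∖ B| — false.
(c) block 3: |A| = 8, |A ∩ B| = 2; needs |A ∩ B| / |A| ≤ 1/5 — false.
(d) block 8: |A| = 6, |A ∩ B| = 3; needs |A ∩ B| > 3 — false.
(e) block 12: |A| = 9, |A ∩ B| = 8; needs |A ∩ B| / |A| ≤ 2/5 — false.

1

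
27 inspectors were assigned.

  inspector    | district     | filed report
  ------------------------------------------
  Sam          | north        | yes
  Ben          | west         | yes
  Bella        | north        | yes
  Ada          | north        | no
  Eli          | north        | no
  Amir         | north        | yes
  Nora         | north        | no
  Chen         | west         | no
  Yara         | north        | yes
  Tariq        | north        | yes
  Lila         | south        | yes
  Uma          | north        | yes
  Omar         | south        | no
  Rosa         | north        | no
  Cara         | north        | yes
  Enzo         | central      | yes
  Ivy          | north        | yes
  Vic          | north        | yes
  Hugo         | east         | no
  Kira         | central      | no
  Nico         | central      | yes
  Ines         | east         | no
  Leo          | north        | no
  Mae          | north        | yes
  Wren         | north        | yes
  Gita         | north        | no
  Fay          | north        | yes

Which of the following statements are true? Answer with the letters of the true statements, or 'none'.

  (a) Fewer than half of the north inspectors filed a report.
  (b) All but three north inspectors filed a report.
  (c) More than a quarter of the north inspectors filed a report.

(c)

|A| = 18, |A ∩ B| = 12, |A ∖ B| = 6.
(a) |A ∩ B| < |A ∖ B|: fails.
(b) |A ∖ B| = 3: fails.
(c) |A ∩ B| / |A| > 1/4: holds.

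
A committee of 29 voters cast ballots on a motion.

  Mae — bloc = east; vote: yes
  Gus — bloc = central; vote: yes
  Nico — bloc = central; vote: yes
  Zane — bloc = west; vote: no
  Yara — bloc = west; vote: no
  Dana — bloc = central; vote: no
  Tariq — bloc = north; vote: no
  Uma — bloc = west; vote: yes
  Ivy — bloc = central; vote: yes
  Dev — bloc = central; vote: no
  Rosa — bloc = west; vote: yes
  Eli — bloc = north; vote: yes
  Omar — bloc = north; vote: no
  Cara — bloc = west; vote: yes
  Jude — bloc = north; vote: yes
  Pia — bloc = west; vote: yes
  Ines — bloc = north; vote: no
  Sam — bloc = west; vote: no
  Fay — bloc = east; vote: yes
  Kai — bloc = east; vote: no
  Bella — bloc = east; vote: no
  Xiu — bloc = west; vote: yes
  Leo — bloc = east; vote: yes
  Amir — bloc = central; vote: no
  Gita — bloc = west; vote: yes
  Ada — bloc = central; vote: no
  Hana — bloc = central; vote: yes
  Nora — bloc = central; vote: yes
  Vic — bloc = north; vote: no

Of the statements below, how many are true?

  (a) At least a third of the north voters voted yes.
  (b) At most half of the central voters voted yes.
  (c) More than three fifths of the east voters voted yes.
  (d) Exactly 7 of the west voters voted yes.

1

(a) north: |A| = 6, |A ∩ B| = 2; needs |A ∩ B| / |A| ≥ 1/3 — true.
(b) central: |A| = 9, |A ∩ B| = 5; needs |A ∩ B| ≤ |A ∖ B| — false.
(c) east: |A| = 5, |A ∩ B| = 3; needs |A ∩ B| / |A| > 3/5 — false.
(d) west: |A| = 9, |A ∩ B| = 6; needs |A ∩ B| = 7 — false.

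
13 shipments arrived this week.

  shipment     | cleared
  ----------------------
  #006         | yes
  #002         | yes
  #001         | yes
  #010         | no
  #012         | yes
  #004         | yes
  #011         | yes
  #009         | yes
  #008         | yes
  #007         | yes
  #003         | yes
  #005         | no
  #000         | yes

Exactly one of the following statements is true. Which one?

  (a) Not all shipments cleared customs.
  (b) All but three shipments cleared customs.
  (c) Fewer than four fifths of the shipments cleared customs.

|A| = 13, |A ∩ B| = 11, |A ∖ B| = 2.
(a) requires A ⊄ B (|A ∖ B| ≥ 1): true.
(b) requires |A ∖ B| = 3: false.
(c) requires |A ∩ B| / |A| < 4/5: false.

(a)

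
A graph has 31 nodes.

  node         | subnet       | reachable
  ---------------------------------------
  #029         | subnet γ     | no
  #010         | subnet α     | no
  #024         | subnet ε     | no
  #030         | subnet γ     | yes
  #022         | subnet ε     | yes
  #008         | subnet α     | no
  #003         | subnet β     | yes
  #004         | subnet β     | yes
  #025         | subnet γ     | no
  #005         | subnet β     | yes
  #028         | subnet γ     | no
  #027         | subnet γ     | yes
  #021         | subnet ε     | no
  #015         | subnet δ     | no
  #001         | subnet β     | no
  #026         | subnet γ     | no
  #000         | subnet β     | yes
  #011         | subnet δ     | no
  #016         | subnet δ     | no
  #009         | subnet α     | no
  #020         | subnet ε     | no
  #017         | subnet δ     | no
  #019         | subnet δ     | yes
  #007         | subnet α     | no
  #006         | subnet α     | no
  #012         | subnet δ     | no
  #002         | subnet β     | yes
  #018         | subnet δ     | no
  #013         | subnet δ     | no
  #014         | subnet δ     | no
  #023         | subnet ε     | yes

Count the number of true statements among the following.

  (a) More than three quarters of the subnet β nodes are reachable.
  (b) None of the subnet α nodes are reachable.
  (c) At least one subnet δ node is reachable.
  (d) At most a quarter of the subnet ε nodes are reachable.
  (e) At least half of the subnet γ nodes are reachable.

(a) subnet β: |A| = 6, |A ∩ B| = 5; needs |A ∩ B| / |A| > 3/4 — true.
(b) subnet α: |A| = 5, |A ∩ B| = 0; needs A ∩ B = ∅ (|A ∩ B| = 0) — true.
(c) subnet δ: |A| = 9, |A ∩ B| = 1; needs A ∩ B ≠ ∅ (|A ∩ B| ≥ 1) — true.
(d) subnet ε: |A| = 5, |A ∩ B| = 2; needs |A ∩ B| / |A| ≤ 1/4 — false.
(e) subnet γ: |A| = 6, |A ∩ B| = 2; needs |A ∩ B| ≥ |A ∖ B| — false.

3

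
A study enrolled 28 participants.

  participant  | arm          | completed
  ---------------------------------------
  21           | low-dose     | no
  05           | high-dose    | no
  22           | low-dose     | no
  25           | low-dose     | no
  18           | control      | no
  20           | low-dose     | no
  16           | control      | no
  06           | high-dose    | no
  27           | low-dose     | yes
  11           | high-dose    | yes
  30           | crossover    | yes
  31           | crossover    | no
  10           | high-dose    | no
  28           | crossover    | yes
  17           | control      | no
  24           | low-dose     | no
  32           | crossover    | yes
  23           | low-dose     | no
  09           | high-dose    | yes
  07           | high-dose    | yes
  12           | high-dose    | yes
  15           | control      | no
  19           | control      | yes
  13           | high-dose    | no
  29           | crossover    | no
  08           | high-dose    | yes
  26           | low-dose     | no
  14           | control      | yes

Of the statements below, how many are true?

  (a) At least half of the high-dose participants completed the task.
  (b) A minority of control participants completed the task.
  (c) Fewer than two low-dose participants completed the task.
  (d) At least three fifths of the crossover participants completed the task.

(a) high-dose: |A| = 9, |A ∩ B| = 5; needs |A ∩ B| ≥ |A ∖ B| — true.
(b) control: |A| = 6, |A ∩ B| = 2; needs |A ∩ B| < |A ∖ B| — true.
(c) low-dose: |A| = 8, |A ∩ B| = 1; needs |A ∩ B| < 2 — true.
(d) crossover: |A| = 5, |A ∩ B| = 3; needs |A ∩ B| / |A| ≥ 3/5 — true.

4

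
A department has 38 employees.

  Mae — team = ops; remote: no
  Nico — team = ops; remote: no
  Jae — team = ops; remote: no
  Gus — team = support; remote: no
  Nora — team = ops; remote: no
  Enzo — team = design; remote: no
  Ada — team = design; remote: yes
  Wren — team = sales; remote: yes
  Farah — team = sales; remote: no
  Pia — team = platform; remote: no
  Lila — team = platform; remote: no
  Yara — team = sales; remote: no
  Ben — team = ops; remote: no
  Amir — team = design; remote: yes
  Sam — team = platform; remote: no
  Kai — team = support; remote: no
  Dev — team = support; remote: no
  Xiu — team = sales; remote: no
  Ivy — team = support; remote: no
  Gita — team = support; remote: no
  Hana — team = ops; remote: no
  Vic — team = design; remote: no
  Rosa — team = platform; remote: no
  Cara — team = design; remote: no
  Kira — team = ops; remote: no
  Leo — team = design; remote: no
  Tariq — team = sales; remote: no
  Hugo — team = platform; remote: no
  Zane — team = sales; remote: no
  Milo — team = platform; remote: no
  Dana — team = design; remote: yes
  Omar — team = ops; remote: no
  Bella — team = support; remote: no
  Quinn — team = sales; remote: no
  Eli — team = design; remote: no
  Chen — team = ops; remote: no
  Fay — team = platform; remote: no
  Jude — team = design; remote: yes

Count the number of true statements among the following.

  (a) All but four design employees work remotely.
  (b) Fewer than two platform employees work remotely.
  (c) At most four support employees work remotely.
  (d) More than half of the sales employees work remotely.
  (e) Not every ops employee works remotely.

3

(a) design: |A| = 9, |A ∩ B| = 4; needs |A ∖ B| = 4 — false.
(b) platform: |A| = 7, |A ∩ B| = 0; needs |A ∩ B| < 2 — true.
(c) support: |A| = 6, |A ∩ B| = 0; needs |A ∩ B| ≤ 4 — true.
(d) sales: |A| = 7, |A ∩ B| = 1; needs |A ∩ B| > |A ∖ B| — false.
(e) ops: |A| = 9, |A ∩ B| = 0; needs A ⊄ B (|A ∖ B| ≥ 1) — true.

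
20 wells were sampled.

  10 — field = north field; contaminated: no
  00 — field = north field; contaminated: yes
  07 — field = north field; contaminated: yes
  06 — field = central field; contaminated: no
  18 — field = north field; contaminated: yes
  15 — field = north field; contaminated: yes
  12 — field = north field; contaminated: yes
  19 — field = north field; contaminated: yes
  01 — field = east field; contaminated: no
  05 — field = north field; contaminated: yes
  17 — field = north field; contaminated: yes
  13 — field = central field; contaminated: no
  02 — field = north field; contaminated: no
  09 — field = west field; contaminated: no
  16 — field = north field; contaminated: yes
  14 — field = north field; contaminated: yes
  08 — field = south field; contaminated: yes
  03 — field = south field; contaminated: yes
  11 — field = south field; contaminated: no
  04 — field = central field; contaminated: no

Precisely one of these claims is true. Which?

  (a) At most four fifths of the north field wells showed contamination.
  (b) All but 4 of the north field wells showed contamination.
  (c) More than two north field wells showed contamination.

(c)

|A| = 12, |A ∩ B| = 10, |A ∖ B| = 2.
(a) requires |A ∩ B| / |A| ≤ 4/5: false.
(b) requires |A ∖ B| = 4: false.
(c) requires |A ∩ B| > 2: true.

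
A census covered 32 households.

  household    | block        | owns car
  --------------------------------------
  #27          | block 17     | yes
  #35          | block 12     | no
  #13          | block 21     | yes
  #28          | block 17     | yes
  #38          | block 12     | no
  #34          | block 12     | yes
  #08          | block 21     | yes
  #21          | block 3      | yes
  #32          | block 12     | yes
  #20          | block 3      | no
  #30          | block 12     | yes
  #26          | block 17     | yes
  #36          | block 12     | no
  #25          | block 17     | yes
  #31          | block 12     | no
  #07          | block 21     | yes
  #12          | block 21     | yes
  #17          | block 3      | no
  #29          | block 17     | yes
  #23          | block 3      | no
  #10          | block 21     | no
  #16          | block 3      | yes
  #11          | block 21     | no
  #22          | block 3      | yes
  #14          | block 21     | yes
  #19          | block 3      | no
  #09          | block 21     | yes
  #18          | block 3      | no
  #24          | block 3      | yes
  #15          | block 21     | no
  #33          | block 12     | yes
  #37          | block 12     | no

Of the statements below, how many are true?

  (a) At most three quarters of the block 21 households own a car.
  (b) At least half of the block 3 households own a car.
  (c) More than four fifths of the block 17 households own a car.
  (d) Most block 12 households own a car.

(a) block 21: |A| = 9, |A ∩ B| = 6; needs |A ∩ B| / |A| ≤ 3/4 — true.
(b) block 3: |A| = 9, |A ∩ B| = 4; needs |A ∩ B| ≥ |A ∖ B| — false.
(c) block 17: |A| = 5, |A ∩ B| = 5; needs |A ∩ B| / |A| > 4/5 — true.
(d) block 12: |A| = 9, |A ∩ B| = 4; needs |A ∩ B| > |A ∖ B| — false.

2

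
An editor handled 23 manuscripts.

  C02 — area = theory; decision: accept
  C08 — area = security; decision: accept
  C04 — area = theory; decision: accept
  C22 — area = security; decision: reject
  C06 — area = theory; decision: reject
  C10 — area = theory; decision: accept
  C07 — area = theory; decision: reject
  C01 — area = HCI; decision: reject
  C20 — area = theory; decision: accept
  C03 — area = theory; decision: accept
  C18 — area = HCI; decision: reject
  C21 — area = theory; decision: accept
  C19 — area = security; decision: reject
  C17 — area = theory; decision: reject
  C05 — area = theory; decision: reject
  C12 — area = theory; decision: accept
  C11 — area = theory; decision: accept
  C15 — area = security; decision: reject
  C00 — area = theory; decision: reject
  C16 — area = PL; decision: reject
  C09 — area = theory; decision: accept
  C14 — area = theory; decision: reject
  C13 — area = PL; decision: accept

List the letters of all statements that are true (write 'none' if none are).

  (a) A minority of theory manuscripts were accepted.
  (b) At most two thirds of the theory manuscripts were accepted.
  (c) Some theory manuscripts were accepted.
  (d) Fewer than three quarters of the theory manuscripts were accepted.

|A| = 15, |A ∩ B| = 9, |A ∖ B| = 6.
(a) |A ∩ B| < |A ∖ B|: fails.
(b) |A ∩ B| / |A| ≤ 2/3: holds.
(c) A ∩ B ≠ ∅ (|A ∩ B| ≥ 1): holds.
(d) |A ∩ B| / |A| < 3/4: holds.

(b), (c), (d)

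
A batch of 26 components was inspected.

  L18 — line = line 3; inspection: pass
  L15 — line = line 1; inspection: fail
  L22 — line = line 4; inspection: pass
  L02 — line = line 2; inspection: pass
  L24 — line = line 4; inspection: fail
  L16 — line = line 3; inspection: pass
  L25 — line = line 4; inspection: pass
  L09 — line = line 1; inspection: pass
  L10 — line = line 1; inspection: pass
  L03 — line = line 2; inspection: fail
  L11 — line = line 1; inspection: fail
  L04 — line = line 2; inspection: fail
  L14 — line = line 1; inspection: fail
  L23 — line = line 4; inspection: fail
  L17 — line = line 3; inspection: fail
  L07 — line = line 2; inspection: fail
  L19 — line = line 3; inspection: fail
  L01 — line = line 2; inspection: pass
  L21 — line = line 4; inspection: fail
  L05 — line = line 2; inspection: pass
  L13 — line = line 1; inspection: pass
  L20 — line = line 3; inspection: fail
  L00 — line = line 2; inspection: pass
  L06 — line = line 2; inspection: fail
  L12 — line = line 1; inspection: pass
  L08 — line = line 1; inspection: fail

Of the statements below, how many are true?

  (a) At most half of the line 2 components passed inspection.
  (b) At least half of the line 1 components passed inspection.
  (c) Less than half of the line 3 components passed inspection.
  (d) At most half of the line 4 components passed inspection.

4

(a) line 2: |A| = 8, |A ∩ B| = 4; needs |A ∩ B| ≤ |A ∖ B| — true.
(b) line 1: |A| = 8, |A ∩ B| = 4; needs |A ∩ B| ≥ |A ∖ B| — true.
(c) line 3: |A| = 5, |A ∩ B| = 2; needs |A ∩ B| < |A ∖ B| — true.
(d) line 4: |A| = 5, |A ∩ B| = 2; needs |A ∩ B| ≤ |A ∖ B| — true.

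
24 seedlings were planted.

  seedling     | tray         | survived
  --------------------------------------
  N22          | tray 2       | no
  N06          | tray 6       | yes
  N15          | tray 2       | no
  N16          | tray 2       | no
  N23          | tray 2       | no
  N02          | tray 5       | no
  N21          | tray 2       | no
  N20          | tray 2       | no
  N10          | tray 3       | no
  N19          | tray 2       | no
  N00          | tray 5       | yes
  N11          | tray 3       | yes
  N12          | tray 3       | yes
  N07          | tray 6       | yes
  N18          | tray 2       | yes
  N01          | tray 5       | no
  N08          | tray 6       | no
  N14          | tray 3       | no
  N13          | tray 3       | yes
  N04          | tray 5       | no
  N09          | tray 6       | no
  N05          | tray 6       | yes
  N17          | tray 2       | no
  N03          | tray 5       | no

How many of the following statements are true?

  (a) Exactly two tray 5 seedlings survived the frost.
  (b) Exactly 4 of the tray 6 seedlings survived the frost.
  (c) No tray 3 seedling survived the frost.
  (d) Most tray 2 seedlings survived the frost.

0

(a) tray 5: |A| = 5, |A ∩ B| = 1; needs |A ∩ B| = 2 — false.
(b) tray 6: |A| = 5, |A ∩ B| = 3; needs |A ∩ B| = 4 — false.
(c) tray 3: |A| = 5, |A ∩ B| = 3; needs A ∩ B = ∅ (|A ∩ B| = 0) — false.
(d) tray 2: |A| = 9, |A ∩ B| = 1; needs |A ∩ B| > |A ∖ B| — false.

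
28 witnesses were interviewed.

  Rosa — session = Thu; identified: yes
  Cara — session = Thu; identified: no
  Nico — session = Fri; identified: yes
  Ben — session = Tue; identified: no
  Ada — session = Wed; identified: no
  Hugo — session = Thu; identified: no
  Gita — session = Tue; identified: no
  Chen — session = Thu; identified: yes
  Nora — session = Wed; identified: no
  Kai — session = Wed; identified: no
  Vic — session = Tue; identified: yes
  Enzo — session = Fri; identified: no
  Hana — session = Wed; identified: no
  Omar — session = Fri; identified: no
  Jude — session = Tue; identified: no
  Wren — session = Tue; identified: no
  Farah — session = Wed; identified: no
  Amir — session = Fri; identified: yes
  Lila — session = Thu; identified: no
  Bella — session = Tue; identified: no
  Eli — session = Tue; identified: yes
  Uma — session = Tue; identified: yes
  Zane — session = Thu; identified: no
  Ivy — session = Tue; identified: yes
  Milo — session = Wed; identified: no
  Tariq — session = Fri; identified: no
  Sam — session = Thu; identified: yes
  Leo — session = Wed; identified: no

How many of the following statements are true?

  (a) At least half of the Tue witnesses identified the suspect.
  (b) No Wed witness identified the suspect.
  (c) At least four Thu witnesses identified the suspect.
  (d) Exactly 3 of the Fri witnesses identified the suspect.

1

(a) Tue: |A| = 9, |A ∩ B| = 4; needs |A ∩ B| ≥ |A ∖ B| — false.
(b) Wed: |A| = 7, |A ∩ B| = 0; needs A ∩ B = ∅ (|A ∩ B| = 0) — true.
(c) Thu: |A| = 7, |A ∩ B| = 3; needs |A ∩ B| ≥ 4 — false.
(d) Fri: |A| = 5, |A ∩ B| = 2; needs |A ∩ B| = 3 — false.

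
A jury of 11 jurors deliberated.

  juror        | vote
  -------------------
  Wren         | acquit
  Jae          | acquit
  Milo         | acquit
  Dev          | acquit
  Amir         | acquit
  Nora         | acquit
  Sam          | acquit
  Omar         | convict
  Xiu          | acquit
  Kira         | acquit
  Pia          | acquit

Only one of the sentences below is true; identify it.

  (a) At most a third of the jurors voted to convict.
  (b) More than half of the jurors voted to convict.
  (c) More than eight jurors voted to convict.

(a)

|A| = 11, |A ∩ B| = 1, |A ∖ B| = 10.
(a) requires |A ∩ B| / |A| ≤ 1/3: true.
(b) requires |A ∩ B| > |A ∖ B|: false.
(c) requires |A ∩ B| > 8: false.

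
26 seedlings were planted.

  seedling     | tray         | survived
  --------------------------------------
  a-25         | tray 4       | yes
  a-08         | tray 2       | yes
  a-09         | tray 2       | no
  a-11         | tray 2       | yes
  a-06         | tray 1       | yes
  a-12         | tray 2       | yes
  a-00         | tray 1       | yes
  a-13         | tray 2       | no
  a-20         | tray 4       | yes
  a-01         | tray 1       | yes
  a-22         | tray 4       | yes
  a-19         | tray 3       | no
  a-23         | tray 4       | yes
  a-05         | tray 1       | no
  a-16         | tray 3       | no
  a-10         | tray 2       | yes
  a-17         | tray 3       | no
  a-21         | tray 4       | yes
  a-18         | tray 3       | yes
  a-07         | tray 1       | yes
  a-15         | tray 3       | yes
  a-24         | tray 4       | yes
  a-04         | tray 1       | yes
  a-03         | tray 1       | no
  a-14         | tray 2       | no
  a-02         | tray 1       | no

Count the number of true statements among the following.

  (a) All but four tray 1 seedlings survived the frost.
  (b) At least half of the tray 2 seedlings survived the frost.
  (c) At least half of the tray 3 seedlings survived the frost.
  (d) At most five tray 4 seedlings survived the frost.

(a) tray 1: |A| = 8, |A ∩ B| = 5; needs |A ∖ B| = 4 — false.
(b) tray 2: |A| = 7, |A ∩ B| = 4; needs |A ∩ B| ≥ |A ∖ B| — true.
(c) tray 3: |A| = 5, |A ∩ B| = 2; needs |A ∩ B| ≥ |A ∖ B| — false.
(d) tray 4: |A| = 6, |A ∩ B| = 6; needs |A ∩ B| ≤ 5 — false.

1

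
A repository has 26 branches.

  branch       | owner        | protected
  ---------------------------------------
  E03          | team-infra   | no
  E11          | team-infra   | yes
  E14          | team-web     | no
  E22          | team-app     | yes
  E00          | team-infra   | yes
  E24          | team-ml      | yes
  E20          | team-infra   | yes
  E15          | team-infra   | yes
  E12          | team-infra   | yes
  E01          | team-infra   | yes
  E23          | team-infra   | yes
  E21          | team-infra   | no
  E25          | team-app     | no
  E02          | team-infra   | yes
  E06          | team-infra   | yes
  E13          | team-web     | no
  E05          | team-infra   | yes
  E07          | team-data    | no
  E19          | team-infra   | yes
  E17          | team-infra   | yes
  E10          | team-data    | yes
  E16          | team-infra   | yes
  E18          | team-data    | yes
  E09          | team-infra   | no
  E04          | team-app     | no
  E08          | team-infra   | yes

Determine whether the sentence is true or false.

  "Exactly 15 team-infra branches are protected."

The determiner here denotes the relation: |A ∩ B| = 15.
|A| = 17, |A ∩ B| = 14, |A ∖ B| = 3.
|A ∩ B| = 14, so the statement is false.

False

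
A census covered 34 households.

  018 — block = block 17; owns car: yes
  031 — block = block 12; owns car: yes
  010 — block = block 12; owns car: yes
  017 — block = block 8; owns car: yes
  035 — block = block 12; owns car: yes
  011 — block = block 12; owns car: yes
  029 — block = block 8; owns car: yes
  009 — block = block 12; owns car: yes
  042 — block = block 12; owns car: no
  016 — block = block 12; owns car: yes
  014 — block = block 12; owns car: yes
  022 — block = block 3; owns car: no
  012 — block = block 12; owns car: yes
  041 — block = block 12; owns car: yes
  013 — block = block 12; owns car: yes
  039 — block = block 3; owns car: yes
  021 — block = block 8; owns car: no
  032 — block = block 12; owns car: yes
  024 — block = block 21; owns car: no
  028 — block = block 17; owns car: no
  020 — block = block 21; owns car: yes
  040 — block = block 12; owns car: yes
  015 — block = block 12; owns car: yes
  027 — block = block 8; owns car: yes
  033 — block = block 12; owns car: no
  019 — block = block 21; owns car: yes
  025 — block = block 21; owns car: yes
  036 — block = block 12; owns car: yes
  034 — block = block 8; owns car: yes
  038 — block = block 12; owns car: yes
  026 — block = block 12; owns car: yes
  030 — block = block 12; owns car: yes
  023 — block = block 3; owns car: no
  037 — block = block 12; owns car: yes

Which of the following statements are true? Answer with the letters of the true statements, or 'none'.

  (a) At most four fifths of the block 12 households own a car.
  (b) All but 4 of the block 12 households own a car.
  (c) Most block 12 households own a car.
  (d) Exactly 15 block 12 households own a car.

|A| = 20, |A ∩ B| = 18, |A ∖ B| = 2.
(a) |A ∩ B| / |A| ≤ 4/5: fails.
(b) |A ∖ B| = 4: fails.
(c) |A ∩ B| > |A ∖ B|: holds.
(d) |A ∩ B| = 15: fails.

(c)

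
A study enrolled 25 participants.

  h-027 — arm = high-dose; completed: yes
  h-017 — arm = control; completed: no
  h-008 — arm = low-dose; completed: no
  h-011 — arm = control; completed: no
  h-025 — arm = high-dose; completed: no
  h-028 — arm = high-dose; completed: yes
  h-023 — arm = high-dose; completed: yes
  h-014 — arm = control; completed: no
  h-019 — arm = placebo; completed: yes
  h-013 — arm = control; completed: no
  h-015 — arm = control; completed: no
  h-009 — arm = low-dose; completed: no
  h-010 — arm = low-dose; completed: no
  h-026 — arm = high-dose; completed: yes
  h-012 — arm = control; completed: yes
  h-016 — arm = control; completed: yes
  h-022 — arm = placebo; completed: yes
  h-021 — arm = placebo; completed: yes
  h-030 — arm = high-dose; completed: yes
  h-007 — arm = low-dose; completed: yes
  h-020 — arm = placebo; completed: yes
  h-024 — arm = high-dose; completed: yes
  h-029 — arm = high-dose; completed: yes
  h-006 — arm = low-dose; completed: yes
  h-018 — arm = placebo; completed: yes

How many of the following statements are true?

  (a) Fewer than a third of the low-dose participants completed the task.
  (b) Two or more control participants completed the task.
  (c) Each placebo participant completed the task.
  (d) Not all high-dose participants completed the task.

3

(a) low-dose: |A| = 5, |A ∩ B| = 2; needs |A ∩ B| / |A| < 1/3 — false.
(b) control: |A| = 7, |A ∩ B| = 2; needs |A ∩ B| ≥ 2 — true.
(c) placebo: |A| = 5, |A ∩ B| = 5; needs A ⊆ B, i.e. every element of A is in B (|A ∖ B| = 0) — true.
(d) high-dose: |A| = 8, |A ∩ B| = 7; needs A ⊄ B (|A ∖ B| ≥ 1) — true.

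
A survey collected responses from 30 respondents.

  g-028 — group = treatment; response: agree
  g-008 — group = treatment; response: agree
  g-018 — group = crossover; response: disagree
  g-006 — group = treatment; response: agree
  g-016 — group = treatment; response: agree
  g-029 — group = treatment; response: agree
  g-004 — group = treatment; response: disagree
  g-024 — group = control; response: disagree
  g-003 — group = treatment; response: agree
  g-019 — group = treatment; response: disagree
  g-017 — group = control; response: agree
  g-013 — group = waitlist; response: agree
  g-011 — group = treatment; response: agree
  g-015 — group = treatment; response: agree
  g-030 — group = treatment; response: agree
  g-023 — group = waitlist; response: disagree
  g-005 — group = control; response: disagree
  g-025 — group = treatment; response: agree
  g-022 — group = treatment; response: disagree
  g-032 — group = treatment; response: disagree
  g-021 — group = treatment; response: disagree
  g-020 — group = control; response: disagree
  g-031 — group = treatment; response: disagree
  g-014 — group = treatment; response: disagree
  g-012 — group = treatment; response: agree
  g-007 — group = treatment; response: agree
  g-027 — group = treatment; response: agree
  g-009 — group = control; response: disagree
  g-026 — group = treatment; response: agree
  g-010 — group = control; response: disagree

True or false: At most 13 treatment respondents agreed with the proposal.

False

The determiner here denotes the relation: |A ∩ B| ≤ 13.
|A| = 21, |A ∩ B| = 14, |A ∖ B| = 7.
|A ∩ B| = 14, so the statement is false.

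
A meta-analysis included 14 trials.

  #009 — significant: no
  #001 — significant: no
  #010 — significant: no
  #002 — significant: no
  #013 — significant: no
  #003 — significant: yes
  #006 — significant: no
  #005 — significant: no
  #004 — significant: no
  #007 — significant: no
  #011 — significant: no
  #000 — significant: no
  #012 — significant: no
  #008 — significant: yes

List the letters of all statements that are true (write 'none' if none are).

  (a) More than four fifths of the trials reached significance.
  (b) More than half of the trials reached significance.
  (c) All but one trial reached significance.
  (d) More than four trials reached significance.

|A| = 14, |A ∩ B| = 2, |A ∖ B| = 12.
(a) |A ∩ B| / |A| > 4/5: fails.
(b) |A ∩ B| > |A ∖ B|: fails.
(c) |A ∖ B| = 1: fails.
(d) |A ∩ B| > 4: fails.

none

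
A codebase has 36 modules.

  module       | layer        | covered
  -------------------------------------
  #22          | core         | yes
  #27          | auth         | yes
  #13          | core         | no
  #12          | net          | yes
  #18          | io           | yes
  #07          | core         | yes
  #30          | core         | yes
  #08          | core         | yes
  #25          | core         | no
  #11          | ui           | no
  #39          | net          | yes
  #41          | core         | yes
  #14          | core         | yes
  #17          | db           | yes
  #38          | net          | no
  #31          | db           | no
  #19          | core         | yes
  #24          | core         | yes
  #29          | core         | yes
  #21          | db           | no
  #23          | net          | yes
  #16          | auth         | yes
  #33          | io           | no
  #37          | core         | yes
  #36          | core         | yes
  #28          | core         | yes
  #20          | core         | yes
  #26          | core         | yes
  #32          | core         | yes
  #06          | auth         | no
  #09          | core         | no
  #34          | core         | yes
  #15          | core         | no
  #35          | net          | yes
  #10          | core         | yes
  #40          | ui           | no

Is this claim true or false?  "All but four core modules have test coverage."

The determiner here denotes the relation: |A ∖ B| = 4.
|A| = 21, |A ∩ B| = 17, |A ∖ B| = 4.
|A ∖ B| = 4, so the statement is true.

True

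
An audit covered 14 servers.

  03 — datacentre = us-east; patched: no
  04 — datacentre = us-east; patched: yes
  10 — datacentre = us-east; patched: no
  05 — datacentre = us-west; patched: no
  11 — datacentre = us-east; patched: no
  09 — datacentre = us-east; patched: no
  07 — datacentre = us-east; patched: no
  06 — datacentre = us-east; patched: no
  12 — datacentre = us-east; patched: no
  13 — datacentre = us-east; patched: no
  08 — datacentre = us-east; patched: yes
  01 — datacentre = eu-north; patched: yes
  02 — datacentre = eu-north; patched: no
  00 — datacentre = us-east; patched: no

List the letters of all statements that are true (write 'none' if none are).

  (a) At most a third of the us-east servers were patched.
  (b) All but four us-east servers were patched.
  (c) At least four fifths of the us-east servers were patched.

|A| = 11, |A ∩ B| = 2, |A ∖ B| = 9.
(a) |A ∩ B| / |A| ≤ 1/3: holds.
(b) |A ∖ B| = 4: fails.
(c) |A ∩ B| / |A| ≥ 4/5: fails.

(a)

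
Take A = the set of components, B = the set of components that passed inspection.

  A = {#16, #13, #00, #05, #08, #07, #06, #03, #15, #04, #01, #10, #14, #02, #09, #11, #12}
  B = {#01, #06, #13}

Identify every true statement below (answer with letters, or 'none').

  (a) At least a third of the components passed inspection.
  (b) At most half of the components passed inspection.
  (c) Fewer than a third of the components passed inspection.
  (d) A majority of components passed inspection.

(b), (c)

|A| = 17, |A ∩ B| = 3, |A ∖ B| = 14.
(a) |A ∩ B| / |A| ≥ 1/3: fails.
(b) |A ∩ B| ≤ |A ∖ B|: holds.
(c) |A ∩ B| / |A| < 1/3: holds.
(d) |A ∩ B| > |A ∖ B|: fails.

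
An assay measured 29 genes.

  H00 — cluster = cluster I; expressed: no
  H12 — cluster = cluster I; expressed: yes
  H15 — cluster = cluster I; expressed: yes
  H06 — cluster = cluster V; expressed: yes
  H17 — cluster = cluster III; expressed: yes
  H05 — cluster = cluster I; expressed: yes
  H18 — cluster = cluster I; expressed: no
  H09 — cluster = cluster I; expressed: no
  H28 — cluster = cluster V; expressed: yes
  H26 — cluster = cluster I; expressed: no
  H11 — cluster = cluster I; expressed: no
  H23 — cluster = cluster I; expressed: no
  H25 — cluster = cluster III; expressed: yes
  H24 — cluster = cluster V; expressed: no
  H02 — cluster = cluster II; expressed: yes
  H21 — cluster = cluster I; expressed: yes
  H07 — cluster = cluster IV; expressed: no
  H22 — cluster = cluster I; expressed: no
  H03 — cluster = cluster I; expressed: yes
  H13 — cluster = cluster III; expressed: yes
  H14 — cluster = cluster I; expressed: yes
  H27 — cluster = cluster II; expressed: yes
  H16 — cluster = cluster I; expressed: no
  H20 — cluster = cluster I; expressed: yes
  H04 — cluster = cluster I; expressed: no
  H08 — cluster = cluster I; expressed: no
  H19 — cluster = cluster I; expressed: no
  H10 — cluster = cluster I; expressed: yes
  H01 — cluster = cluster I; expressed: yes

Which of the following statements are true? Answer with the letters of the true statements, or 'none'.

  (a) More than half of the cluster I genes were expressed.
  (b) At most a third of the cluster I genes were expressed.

|A| = 20, |A ∩ B| = 9, |A ∖ B| = 11.
(a) |A ∩ B| > |A ∖ B|: fails.
(b) |A ∩ B| / |A| ≤ 1/3: fails.

none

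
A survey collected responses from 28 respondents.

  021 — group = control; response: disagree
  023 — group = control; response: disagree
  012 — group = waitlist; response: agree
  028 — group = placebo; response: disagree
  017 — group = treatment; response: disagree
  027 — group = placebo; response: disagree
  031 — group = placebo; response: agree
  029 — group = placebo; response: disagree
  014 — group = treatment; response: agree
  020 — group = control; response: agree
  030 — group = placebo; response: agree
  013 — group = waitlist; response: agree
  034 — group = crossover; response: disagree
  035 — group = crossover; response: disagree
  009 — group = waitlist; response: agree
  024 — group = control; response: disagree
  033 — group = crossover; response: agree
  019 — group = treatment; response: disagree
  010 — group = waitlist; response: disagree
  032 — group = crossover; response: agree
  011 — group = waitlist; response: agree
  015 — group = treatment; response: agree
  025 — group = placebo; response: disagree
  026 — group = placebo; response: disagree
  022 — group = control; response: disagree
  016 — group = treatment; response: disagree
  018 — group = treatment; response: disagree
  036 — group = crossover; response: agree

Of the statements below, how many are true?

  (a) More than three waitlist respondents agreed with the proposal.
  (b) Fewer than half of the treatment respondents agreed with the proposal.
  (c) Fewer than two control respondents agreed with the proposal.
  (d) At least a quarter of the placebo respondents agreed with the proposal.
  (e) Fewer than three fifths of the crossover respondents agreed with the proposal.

(a) waitlist: |A| = 5, |A ∩ B| = 4; needs |A ∩ B| > 3 — true.
(b) treatment: |A| = 6, |A ∩ B| = 2; needs |A ∩ B| < |A ∖ B| — true.
(c) control: |A| = 5, |A ∩ B| = 1; needs |A ∩ B| < 2 — true.
(d) placebo: |A| = 7, |A ∩ B| = 2; needs |A ∩ B| / |A| ≥ 1/4 — true.
(e) crossover: |A| = 5, |A ∩ B| = 3; needs |A ∩ B| / |A| < 3/5 — false.

4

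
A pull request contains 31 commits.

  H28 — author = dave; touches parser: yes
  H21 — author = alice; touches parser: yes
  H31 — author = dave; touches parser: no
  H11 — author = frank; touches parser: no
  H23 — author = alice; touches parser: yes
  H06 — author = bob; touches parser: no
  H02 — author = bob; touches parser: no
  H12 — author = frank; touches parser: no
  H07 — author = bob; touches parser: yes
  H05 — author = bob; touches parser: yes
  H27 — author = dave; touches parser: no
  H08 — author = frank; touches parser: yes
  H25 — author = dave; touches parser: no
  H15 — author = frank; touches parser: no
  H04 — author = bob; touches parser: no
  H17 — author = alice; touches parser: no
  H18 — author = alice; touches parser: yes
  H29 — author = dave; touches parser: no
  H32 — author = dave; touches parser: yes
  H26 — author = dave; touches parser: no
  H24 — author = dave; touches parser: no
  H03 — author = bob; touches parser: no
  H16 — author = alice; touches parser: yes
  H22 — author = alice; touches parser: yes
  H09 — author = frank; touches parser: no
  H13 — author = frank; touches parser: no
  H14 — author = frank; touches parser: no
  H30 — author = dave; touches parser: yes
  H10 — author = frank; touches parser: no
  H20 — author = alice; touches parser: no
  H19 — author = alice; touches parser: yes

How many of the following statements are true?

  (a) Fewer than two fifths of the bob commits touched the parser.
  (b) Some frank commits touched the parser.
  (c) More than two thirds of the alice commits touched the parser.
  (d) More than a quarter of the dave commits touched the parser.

4

(a) bob: |A| = 6, |A ∩ B| = 2; needs |A ∩ B| / |A| < 2/5 — true.
(b) frank: |A| = 8, |A ∩ B| = 1; needs A ∩ B ≠ ∅ (|A ∩ B| ≥ 1) — true.
(c) alice: |A| = 8, |A ∩ B| = 6; needs |A ∩ B| / |A| > 2/3 — true.
(d) dave: |A| = 9, |A ∩ B| = 3; needs |A ∩ B| / |A| > 1/4 — true.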